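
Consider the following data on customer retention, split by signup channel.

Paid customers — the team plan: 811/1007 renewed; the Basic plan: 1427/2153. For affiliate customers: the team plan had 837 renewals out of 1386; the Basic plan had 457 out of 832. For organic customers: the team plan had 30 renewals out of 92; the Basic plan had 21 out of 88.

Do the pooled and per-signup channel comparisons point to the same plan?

Paid: the team plan 811/1007 = 80.5%, the Basic plan 1427/2153 = 66.3% → the team plan
Affiliate: the team plan 837/1386 = 60.4%, the Basic plan 457/832 = 54.9% → the team plan
Organic: the team plan 30/92 = 32.6%, the Basic plan 21/88 = 23.9% → the team plan
Overall: the team plan 1678/2485 = 67.5%, the Basic plan 1905/3073 = 62.0% → the team plan
The team plan wins overall and in every signup group — no reversal.

Yes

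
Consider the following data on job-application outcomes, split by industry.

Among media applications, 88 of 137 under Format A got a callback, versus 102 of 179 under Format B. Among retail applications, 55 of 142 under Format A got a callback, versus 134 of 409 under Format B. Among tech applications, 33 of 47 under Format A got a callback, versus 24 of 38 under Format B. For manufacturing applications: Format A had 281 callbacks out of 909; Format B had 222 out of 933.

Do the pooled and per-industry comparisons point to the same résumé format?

Yes

Media: Format A 88/137 = 64.2%, Format B 102/179 = 57.0% → Format A
Retail: Format A 55/142 = 38.7%, Format B 134/409 = 32.8% → Format A
Tech: Format A 33/47 = 70.2%, Format B 24/38 = 63.2% → Format A
Manufacturing: Format A 281/909 = 30.9%, Format B 222/933 = 23.8% → Format A
Overall: Format A 457/1235 = 37.0%, Format B 482/1559 = 30.9% → Format A
Format A wins overall and in every industry group — no reversal.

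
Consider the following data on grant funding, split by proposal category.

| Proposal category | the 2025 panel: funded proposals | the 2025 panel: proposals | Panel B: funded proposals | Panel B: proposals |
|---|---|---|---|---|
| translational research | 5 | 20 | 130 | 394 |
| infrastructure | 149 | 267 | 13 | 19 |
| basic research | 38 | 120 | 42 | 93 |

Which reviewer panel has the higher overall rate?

Translational research: the 2025 panel 5/20 = 25.0%, Panel B 130/394 = 33.0% → Panel B
Infrastructure: the 2025 panel 149/267 = 55.8%, Panel B 13/19 = 68.4% → Panel B
Basic research: the 2025 panel 38/120 = 31.7%, Panel B 42/93 = 45.2% → Panel B
Overall: the 2025 panel 192/407 = 47.2%, Panel B 185/506 = 36.6% → the 2025 panel
(Panel B wins every proposal group but the 2025 panel wins overall — Panel B's proposals skew toward the low-rate translational research group.)

the 2025 panel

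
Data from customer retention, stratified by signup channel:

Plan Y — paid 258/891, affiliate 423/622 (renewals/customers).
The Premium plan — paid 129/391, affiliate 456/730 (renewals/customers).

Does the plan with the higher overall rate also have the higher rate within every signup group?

No

Paid: Plan Y 258/891 = 29.0%, the Premium plan 129/391 = 33.0% → the Premium plan
Affiliate: Plan Y 423/622 = 68.0%, the Premium plan 456/730 = 62.5% → Plan Y
Overall: Plan Y 681/1513 = 45.0%, the Premium plan 585/1121 = 52.2% → the Premium plan
Neither sweeps: Plan Y wins 1 of 2 groups, the Premium plan wins 1. The Premium plan wins overall but not every group — no Simpson reversal.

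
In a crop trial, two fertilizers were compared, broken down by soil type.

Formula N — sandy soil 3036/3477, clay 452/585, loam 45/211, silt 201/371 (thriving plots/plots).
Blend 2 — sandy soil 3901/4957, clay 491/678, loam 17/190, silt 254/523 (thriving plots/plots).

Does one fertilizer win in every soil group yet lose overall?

No

Sandy soil: Formula N 3036/3477 = 87.3%, Blend 2 3901/4957 = 78.7% → Formula N
Clay: Formula N 452/585 = 77.3%, Blend 2 491/678 = 72.4% → Formula N
Loam: Formula N 45/211 = 21.3%, Blend 2 17/190 = 8.9% → Formula N
Silt: Formula N 201/371 = 54.2%, Blend 2 254/523 = 48.6% → Formula N
Overall: Formula N 3734/4644 = 80.4%, Blend 2 4663/6348 = 73.5% → Formula N
Formula N wins overall and in every soil group — no reversal.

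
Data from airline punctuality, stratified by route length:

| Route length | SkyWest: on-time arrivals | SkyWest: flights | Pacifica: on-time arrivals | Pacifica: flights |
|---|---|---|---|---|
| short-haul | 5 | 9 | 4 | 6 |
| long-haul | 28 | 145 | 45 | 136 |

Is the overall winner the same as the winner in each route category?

Yes

Short-haul: SkyWest 5/9 = 55.6%, Pacifica 4/6 = 66.7% → Pacifica
Long-haul: SkyWest 28/145 = 19.3%, Pacifica 45/136 = 33.1% → Pacifica
Overall: SkyWest 33/154 = 21.4%, Pacifica 49/142 = 34.5% → Pacifica
Pacifica wins overall and in every route group — no reversal.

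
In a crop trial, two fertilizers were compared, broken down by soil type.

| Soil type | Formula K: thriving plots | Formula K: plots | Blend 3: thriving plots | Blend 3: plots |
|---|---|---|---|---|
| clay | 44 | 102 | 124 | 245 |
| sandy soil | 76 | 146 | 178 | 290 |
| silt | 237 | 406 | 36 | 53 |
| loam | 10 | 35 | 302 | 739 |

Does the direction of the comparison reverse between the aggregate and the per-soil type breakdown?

Yes

Clay: Formula K 44/102 = 43.1%, Blend 3 124/245 = 50.6% → Blend 3
Sandy soil: Formula K 76/146 = 52.1%, Blend 3 178/290 = 61.4% → Blend 3
Silt: Formula K 237/406 = 58.4%, Blend 3 36/53 = 67.9% → Blend 3
Loam: Formula K 10/35 = 28.6%, Blend 3 302/739 = 40.9% → Blend 3
Overall: Formula K 367/689 = 53.3%, Blend 3 640/1327 = 48.2% → Formula K
Blend 3 wins each soil group but Formula K wins overall — the comparison reverses. Blend 3's plots skew toward loam, which has a lower base rate.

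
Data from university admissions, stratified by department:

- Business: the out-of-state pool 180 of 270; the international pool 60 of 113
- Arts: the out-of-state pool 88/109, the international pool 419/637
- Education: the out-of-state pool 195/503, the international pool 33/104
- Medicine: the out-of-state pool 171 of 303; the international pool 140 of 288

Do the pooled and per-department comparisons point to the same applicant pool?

No

Business: the out-of-state pool 180/270 = 66.7%, the international pool 60/113 = 53.1% → the out-of-state pool
Arts: the out-of-state pool 88/109 = 80.7%, the international pool 419/637 = 65.8% → the out-of-state pool
Education: the out-of-state pool 195/503 = 38.8%, the international pool 33/104 = 31.7% → the out-of-state pool
Medicine: the out-of-state pool 171/303 = 56.4%, the international pool 140/288 = 48.6% → the out-of-state pool
Overall: the out-of-state pool 634/1185 = 53.5%, the international pool 652/1142 = 57.1% → the international pool
The out-of-state pool wins each department group but the international pool wins overall — the comparison reverses. The out-of-state pool's applicants skew toward Education, which has a lower base rate.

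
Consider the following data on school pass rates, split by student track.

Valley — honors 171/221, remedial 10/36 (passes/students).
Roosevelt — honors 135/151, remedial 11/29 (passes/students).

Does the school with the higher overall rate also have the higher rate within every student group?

Yes

Honors: Valley 171/221 = 77.4%, Roosevelt 135/151 = 89.4% → Roosevelt
Remedial: Valley 10/36 = 27.8%, Roosevelt 11/29 = 37.9% → Roosevelt
Overall: Valley 181/257 = 70.4%, Roosevelt 146/180 = 81.1% → Roosevelt
Roosevelt wins overall and in every student group — no reversal.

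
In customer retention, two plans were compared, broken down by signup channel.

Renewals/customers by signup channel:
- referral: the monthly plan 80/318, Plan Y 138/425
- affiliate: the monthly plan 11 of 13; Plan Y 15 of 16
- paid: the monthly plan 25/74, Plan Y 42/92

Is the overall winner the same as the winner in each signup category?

Referral: the monthly plan 80/318 = 25.2%, Plan Y 138/425 = 32.5% → Plan Y
Affiliate: the monthly plan 11/13 = 84.6%, Plan Y 15/16 = 93.8% → Plan Y
Paid: the monthly plan 25/74 = 33.8%, Plan Y 42/92 = 45.7% → Plan Y
Overall: the monthly plan 116/405 = 28.6%, Plan Y 195/533 = 36.6% → Plan Y
Plan Y wins overall and in every signup group — no reversal.

Yes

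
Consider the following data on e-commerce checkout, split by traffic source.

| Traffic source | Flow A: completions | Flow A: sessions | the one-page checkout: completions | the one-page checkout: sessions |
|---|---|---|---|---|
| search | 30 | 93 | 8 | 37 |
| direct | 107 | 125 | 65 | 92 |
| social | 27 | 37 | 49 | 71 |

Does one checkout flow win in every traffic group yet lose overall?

No

Search: Flow A 30/93 = 32.3%, the one-page checkout 8/37 = 21.6% → Flow A
Direct: Flow A 107/125 = 85.6%, the one-page checkout 65/92 = 70.7% → Flow A
Social: Flow A 27/37 = 73.0%, the one-page checkout 49/71 = 69.0% → Flow A
Overall: Flow A 164/255 = 64.3%, the one-page checkout 122/200 = 61.0% → Flow A
Flow A wins overall and in every traffic group — no reversal.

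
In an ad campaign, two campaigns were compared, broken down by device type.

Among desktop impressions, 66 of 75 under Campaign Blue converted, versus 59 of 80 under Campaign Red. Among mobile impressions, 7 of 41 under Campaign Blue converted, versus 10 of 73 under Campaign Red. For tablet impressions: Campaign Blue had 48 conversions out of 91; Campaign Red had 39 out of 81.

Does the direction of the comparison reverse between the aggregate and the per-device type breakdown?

Desktop: Campaign Blue 66/75 = 88.0%, Campaign Red 59/80 = 73.8% → Campaign Blue
Mobile: Campaign Blue 7/41 = 17.1%, Campaign Red 10/73 = 13.7% → Campaign Blue
Tablet: Campaign Blue 48/91 = 52.7%, Campaign Red 39/81 = 48.1% → Campaign Blue
Overall: Campaign Blue 121/207 = 58.5%, Campaign Red 108/234 = 46.2% → Campaign Blue
Campaign Blue wins overall and in every device group — no reversal.

No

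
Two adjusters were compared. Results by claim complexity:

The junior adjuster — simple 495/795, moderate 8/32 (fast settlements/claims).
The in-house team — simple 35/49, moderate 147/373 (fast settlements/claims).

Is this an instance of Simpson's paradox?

Yes

Simple: the junior adjuster 495/795 = 62.3%, the in-house team 35/49 = 71.4% → the in-house team
Moderate: the junior adjuster 8/32 = 25.0%, the in-house team 147/373 = 39.4% → the in-house team
Overall: the junior adjuster 503/827 = 60.8%, the in-house team 182/422 = 43.1% → the junior adjuster
The in-house team wins each claim group but the junior adjuster wins overall — the comparison reverses. The in-house team's claims skew toward moderate, which has a lower base rate.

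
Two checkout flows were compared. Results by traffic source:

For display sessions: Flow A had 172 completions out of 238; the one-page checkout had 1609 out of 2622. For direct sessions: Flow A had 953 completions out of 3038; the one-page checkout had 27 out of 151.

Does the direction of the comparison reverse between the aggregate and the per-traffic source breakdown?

Display: Flow A 172/238 = 72.3%, the one-page checkout 1609/2622 = 61.4% → Flow A
Direct: Flow A 953/3038 = 31.4%, the one-page checkout 27/151 = 17.9% → Flow A
Overall: Flow A 1125/3276 = 34.3%, the one-page checkout 1636/2773 = 59.0% → the one-page checkout
Flow A wins each traffic group but the one-page checkout wins overall — the comparison reverses. Flow A's sessions skew toward direct, which has a lower base rate.

Yes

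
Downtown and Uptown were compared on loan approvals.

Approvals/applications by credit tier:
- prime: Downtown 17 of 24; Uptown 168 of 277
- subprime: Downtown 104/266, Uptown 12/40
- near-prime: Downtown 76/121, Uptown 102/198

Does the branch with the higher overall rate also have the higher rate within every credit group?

Prime: Downtown 17/24 = 70.8%, Uptown 168/277 = 60.6% → Downtown
Subprime: Downtown 104/266 = 39.1%, Uptown 12/40 = 30.0% → Downtown
Near-prime: Downtown 76/121 = 62.8%, Uptown 102/198 = 51.5% → Downtown
Overall: Downtown 197/411 = 47.9%, Uptown 282/515 = 54.8% → Uptown
Downtown wins each credit group but Uptown wins overall — the comparison reverses. Downtown's applications skew toward subprime, which has a lower base rate.

No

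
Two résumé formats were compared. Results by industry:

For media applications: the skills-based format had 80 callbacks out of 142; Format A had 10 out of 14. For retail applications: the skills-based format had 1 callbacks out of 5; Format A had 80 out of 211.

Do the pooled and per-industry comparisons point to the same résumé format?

No

Media: the skills-based format 80/142 = 56.3%, Format A 10/14 = 71.4% → Format A
Retail: the skills-based format 1/5 = 20.0%, Format A 80/211 = 37.9% → Format A
Overall: the skills-based format 81/147 = 55.1%, Format A 90/225 = 40.0% → the skills-based format
Format A wins each industry group but the skills-based format wins overall — the comparison reverses. Format A's applications skew toward retail, which has a lower base rate.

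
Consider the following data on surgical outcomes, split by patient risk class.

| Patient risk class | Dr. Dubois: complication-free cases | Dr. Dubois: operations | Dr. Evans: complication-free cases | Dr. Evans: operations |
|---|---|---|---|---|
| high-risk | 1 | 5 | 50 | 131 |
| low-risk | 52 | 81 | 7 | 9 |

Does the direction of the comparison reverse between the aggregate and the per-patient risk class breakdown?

High-risk: Dr. Dubois 1/5 = 20.0%, Dr. Evans 50/131 = 38.2% → Dr. Evans
Low-risk: Dr. Dubois 52/81 = 64.2%, Dr. Evans 7/9 = 77.8% → Dr. Evans
Overall: Dr. Dubois 53/86 = 61.6%, Dr. Evans 57/140 = 40.7% → Dr. Dubois
Dr. Evans wins each patient risk group but Dr. Dubois wins overall — the comparison reverses. Dr. Evans's operations skew toward high-risk, which has a lower base rate.

Yes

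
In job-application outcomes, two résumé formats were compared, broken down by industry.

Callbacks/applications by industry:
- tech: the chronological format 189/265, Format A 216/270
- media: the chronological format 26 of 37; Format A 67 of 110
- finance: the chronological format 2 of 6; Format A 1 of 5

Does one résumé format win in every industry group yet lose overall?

No

Tech: the chronological format 189/265 = 71.3%, Format A 216/270 = 80.0% → Format A
Media: the chronological format 26/37 = 70.3%, Format A 67/110 = 60.9% → the chronological format
Finance: the chronological format 2/6 = 33.3%, Format A 1/5 = 20.0% → the chronological format
Overall: the chronological format 217/308 = 70.5%, Format A 284/385 = 73.8% → Format A
Neither sweeps: the chronological format wins 2 of 3 groups, Format A wins 1. Format A wins overall but not every group — no Simpson reversal.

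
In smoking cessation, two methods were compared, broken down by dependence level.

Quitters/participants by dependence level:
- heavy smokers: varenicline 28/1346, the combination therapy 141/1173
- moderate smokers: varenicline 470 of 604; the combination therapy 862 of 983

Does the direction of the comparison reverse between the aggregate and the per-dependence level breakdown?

Heavy smokers: varenicline 28/1346 = 2.1%, the combination therapy 141/1173 = 12.0% → the combination therapy
Moderate smokers: varenicline 470/604 = 77.8%, the combination therapy 862/983 = 87.7% → the combination therapy
Overall: varenicline 498/1950 = 25.5%, the combination therapy 1003/2156 = 46.5% → the combination therapy
The combination therapy wins overall and in every dependence group — no reversal.

No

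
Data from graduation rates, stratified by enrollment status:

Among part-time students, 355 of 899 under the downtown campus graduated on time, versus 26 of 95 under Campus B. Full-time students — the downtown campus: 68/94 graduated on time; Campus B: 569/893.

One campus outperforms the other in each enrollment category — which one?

Part-time: the downtown campus 355/899 = 39.5%, Campus B 26/95 = 27.4% → the downtown campus
Full-time: the downtown campus 68/94 = 72.3%, Campus B 569/893 = 63.7% → the downtown campus
The downtown campus has the higher rate in both groups.

the downtown campus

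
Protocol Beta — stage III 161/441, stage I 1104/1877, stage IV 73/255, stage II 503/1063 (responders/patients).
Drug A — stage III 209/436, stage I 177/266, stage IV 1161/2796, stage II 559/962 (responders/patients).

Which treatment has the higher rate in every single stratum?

Drug A

Stage III: Protocol Beta 161/441 = 36.5%, Drug A 209/436 = 47.9% → Drug A
Stage I: Protocol Beta 1104/1877 = 58.8%, Drug A 177/266 = 66.5% → Drug A
Stage IV: Protocol Beta 73/255 = 28.6%, Drug A 1161/2796 = 41.5% → Drug A
Stage II: Protocol Beta 503/1063 = 47.3%, Drug A 559/962 = 58.1% → Drug A
Drug A has the higher rate in all 4 groups.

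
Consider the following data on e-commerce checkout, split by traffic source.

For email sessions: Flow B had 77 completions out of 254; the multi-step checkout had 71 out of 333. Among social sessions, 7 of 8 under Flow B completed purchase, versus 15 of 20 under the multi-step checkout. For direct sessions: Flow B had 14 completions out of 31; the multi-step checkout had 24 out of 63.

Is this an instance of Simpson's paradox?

Email: Flow B 77/254 = 30.3%, the multi-step checkout 71/333 = 21.3% → Flow B
Social: Flow B 7/8 = 87.5%, the multi-step checkout 15/20 = 75.0% → Flow B
Direct: Flow B 14/31 = 45.2%, the multi-step checkout 24/63 = 38.1% → Flow B
Overall: Flow B 98/293 = 33.4%, the multi-step checkout 110/416 = 26.4% → Flow B
Flow B wins overall and in every traffic group — no reversal.

No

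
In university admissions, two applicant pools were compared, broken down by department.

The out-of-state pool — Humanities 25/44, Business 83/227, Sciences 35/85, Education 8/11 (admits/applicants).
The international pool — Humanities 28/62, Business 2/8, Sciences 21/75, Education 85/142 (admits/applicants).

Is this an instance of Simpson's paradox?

Humanities: the out-of-state pool 25/44 = 56.8%, the international pool 28/62 = 45.2% → the out-of-state pool
Business: the out-of-state pool 83/227 = 36.6%, the international pool 2/8 = 25.0% → the out-of-state pool
Sciences: the out-of-state pool 35/85 = 41.2%, the international pool 21/75 = 28.0% → the out-of-state pool
Education: the out-of-state pool 8/11 = 72.7%, the international pool 85/142 = 59.9% → the out-of-state pool
Overall: the out-of-state pool 151/367 = 41.1%, the international pool 136/287 = 47.4% → the international pool
The out-of-state pool wins each department group but the international pool wins overall — the comparison reverses. The out-of-state pool's applicants skew toward Business, which has a lower base rate.

Yes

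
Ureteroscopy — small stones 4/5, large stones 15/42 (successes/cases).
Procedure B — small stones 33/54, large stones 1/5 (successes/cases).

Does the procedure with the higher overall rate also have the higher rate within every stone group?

No

Small stones: ureteroscopy 4/5 = 80.0%, Procedure B 33/54 = 61.1% → ureteroscopy
Large stones: ureteroscopy 15/42 = 35.7%, Procedure B 1/5 = 20.0% → ureteroscopy
Overall: ureteroscopy 19/47 = 40.4%, Procedure B 34/59 = 57.6% → Procedure B
Ureteroscopy wins each stone group but Procedure B wins overall — the comparison reverses. Ureteroscopy's cases skew toward large stones, which has a lower base rate.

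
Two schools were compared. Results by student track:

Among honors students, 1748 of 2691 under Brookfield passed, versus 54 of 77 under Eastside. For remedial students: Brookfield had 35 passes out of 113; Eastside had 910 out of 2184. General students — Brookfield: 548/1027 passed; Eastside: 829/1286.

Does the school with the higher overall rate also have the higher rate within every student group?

Honors: Brookfield 1748/2691 = 65.0%, Eastside 54/77 = 70.1% → Eastside
Remedial: Brookfield 35/113 = 31.0%, Eastside 910/2184 = 41.7% → Eastside
General: Brookfield 548/1027 = 53.4%, Eastside 829/1286 = 64.5% → Eastside
Overall: Brookfield 2331/3831 = 60.8%, Eastside 1793/3547 = 50.5% → Brookfield
Eastside wins each student group but Brookfield wins overall — the comparison reverses. Eastside's students skew toward remedial, which has a lower base rate.

No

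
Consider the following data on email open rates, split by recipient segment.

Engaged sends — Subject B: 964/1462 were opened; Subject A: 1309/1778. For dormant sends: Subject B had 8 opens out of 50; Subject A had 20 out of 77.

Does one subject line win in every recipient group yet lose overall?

No

Engaged: Subject B 964/1462 = 65.9%, Subject A 1309/1778 = 73.6% → Subject A
Dormant: Subject B 8/50 = 16.0%, Subject A 20/77 = 26.0% → Subject A
Overall: Subject B 972/1512 = 64.3%, Subject A 1329/1855 = 71.6% → Subject A
Subject A wins overall and in every recipient group — no reversal.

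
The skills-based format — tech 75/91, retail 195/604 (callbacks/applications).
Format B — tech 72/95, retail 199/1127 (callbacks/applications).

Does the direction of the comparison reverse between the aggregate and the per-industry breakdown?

No

Tech: the skills-based format 75/91 = 82.4%, Format B 72/95 = 75.8% → the skills-based format
Retail: the skills-based format 195/604 = 32.3%, Format B 199/1127 = 17.7% → the skills-based format
Overall: the skills-based format 270/695 = 38.8%, Format B 271/1222 = 22.2% → the skills-based format
The skills-based format wins overall and in every industry group — no reversal.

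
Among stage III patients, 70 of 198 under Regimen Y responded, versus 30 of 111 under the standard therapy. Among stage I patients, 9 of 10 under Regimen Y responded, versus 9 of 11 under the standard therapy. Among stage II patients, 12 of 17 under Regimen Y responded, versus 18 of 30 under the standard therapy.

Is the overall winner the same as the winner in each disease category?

Yes

Stage III: Regimen Y 70/198 = 35.4%, the standard therapy 30/111 = 27.0% → Regimen Y
Stage I: Regimen Y 9/10 = 90.0%, the standard therapy 9/11 = 81.8% → Regimen Y
Stage II: Regimen Y 12/17 = 70.6%, the standard therapy 18/30 = 60.0% → Regimen Y
Overall: Regimen Y 91/225 = 40.4%, the standard therapy 57/152 = 37.5% → Regimen Y
Regimen Y wins overall and in every disease group — no reversal.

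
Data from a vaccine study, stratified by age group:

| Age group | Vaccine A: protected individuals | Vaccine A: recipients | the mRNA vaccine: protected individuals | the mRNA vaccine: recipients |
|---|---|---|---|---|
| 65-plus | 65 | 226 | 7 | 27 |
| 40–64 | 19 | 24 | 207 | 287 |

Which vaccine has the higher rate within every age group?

Vaccine A

65-plus: Vaccine A 65/226 = 28.8%, the mRNA vaccine 7/27 = 25.9% → Vaccine A
40–64: Vaccine A 19/24 = 79.2%, the mRNA vaccine 207/287 = 72.1% → Vaccine A
Vaccine A has the higher rate in both groups.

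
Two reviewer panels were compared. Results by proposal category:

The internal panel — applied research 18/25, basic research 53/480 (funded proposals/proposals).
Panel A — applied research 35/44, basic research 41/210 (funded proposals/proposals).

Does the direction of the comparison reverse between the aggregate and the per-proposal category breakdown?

Applied research: the internal panel 18/25 = 72.0%, Panel A 35/44 = 79.5% → Panel A
Basic research: the internal panel 53/480 = 11.0%, Panel A 41/210 = 19.5% → Panel A
Overall: the internal panel 71/505 = 14.1%, Panel A 76/254 = 29.9% → Panel A
Panel A wins overall and in every proposal group — no reversal.

No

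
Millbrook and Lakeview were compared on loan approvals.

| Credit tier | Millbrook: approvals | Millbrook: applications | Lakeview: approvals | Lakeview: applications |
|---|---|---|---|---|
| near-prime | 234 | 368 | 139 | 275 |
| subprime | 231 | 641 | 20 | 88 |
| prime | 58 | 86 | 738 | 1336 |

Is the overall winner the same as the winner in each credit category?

Near-prime: Millbrook 234/368 = 63.6%, Lakeview 139/275 = 50.5% → Millbrook
Subprime: Millbrook 231/641 = 36.0%, Lakeview 20/88 = 22.7% → Millbrook
Prime: Millbrook 58/86 = 67.4%, Lakeview 738/1336 = 55.2% → Millbrook
Overall: Millbrook 523/1095 = 47.8%, Lakeview 897/1699 = 52.8% → Lakeview
Millbrook wins each credit group but Lakeview wins overall — the comparison reverses. Millbrook's applications skew toward subprime, which has a lower base rate.

No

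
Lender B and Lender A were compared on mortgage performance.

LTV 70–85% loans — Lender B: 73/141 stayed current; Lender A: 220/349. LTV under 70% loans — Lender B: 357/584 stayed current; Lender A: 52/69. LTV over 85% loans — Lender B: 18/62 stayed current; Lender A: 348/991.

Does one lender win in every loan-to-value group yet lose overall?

LTV 70–85%: Lender B 73/141 = 51.8%, Lender A 220/349 = 63.0% → Lender A
LTV under 70%: Lender B 357/584 = 61.1%, Lender A 52/69 = 75.4% → Lender A
LTV over 85%: Lender B 18/62 = 29.0%, Lender A 348/991 = 35.1% → Lender A
Overall: Lender B 448/787 = 56.9%, Lender A 620/1409 = 44.0% → Lender B
Lender A wins each loan-to-value group but Lender B wins overall — the comparison reverses. Lender A's loans skew toward LTV over 85%, which has a lower base rate.

Yes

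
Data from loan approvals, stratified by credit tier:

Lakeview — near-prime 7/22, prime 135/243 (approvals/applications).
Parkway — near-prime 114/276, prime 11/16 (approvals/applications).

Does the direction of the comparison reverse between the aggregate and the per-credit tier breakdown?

Near-prime: Lakeview 7/22 = 31.8%, Parkway 114/276 = 41.3% → Parkway
Prime: Lakeview 135/243 = 55.6%, Parkway 11/16 = 68.8% → Parkway
Overall: Lakeview 142/265 = 53.6%, Parkway 125/292 = 42.8% → Lakeview
Parkway wins each credit group but Lakeview wins overall — the comparison reverses. Parkway's applications skew toward near-prime, which has a lower base rate.

Yes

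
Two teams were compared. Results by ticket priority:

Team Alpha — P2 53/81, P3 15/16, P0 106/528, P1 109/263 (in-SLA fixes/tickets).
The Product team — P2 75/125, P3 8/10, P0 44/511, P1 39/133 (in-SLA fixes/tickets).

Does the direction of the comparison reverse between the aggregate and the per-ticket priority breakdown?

P2: Team Alpha 53/81 = 65.4%, the Product team 75/125 = 60.0% → Team Alpha
P3: Team Alpha 15/16 = 93.8%, the Product team 8/10 = 80.0% → Team Alpha
P0: Team Alpha 106/528 = 20.1%, the Product team 44/511 = 8.6% → Team Alpha
P1: Team Alpha 109/263 = 41.4%, the Product team 39/133 = 29.3% → Team Alpha
Overall: Team Alpha 283/888 = 31.9%, the Product team 166/779 = 21.3% → Team Alpha
Team Alpha wins overall and in every ticket group — no reversal.

No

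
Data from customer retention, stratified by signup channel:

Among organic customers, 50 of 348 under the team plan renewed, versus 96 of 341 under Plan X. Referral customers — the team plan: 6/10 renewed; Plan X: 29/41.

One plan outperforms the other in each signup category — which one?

Organic: the team plan 50/348 = 14.4%, Plan X 96/341 = 28.2% → Plan X
Referral: the team plan 6/10 = 60.0%, Plan X 29/41 = 70.7% → Plan X
Plan X has the higher rate in both groups.

Plan X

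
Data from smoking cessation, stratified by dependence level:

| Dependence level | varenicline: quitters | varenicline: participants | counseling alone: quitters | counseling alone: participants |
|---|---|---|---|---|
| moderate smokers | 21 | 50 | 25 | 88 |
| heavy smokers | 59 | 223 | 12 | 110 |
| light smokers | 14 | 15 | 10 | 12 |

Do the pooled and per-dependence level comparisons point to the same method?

Yes

Moderate smokers: varenicline 21/50 = 42.0%, counseling alone 25/88 = 28.4% → varenicline
Heavy smokers: varenicline 59/223 = 26.5%, counseling alone 12/110 = 10.9% → varenicline
Light smokers: varenicline 14/15 = 93.3%, counseling alone 10/12 = 83.3% → varenicline
Overall: varenicline 94/288 = 32.6%, counseling alone 47/210 = 22.4% → varenicline
Varenicline wins overall and in every dependence group — no reversal.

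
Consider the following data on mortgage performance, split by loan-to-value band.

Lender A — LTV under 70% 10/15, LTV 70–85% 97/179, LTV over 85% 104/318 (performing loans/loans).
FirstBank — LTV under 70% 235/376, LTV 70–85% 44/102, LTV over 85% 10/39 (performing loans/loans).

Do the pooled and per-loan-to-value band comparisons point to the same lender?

No

LTV under 70%: Lender A 10/15 = 66.7%, FirstBank 235/376 = 62.5% → Lender A
LTV 70–85%: Lender A 97/179 = 54.2%, FirstBank 44/102 = 43.1% → Lender A
LTV over 85%: Lender A 104/318 = 32.7%, FirstBank 10/39 = 25.6% → Lender A
Overall: Lender A 211/512 = 41.2%, FirstBank 289/517 = 55.9% → FirstBank
Lender A wins each loan-to-value group but FirstBank wins overall — the comparison reverses. Lender A's loans skew toward LTV over 85%, which has a lower base rate.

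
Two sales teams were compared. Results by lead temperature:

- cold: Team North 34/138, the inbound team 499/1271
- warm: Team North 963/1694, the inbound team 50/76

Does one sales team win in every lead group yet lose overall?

Cold: Team North 34/138 = 24.6%, the inbound team 499/1271 = 39.3% → the inbound team
Warm: Team North 963/1694 = 56.8%, the inbound team 50/76 = 65.8% → the inbound team
Overall: Team North 997/1832 = 54.4%, the inbound team 549/1347 = 40.8% → Team North
The inbound team wins each lead group but Team North wins overall — the comparison reverses. The inbound team's leads skew toward cold, which has a lower base rate.

Yes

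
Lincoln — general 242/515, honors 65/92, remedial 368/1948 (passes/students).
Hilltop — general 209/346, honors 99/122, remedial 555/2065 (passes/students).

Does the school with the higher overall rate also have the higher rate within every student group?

General: Lincoln 242/515 = 47.0%, Hilltop 209/346 = 60.4% → Hilltop
Honors: Lincoln 65/92 = 70.7%, Hilltop 99/122 = 81.1% → Hilltop
Remedial: Lincoln 368/1948 = 18.9%, Hilltop 555/2065 = 26.9% → Hilltop
Overall: Lincoln 675/2555 = 26.4%, Hilltop 863/2533 = 34.1% → Hilltop
Hilltop wins overall and in every student group — no reversal.

Yes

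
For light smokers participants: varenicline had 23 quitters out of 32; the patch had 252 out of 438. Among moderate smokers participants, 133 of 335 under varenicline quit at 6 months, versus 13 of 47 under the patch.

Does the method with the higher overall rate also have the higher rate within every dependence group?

Light smokers: varenicline 23/32 = 71.9%, the patch 252/438 = 57.5% → varenicline
Moderate smokers: varenicline 133/335 = 39.7%, the patch 13/47 = 27.7% → varenicline
Overall: varenicline 156/367 = 42.5%, the patch 265/485 = 54.6% → the patch
Varenicline wins each dependence group but the patch wins overall — the comparison reverses. Varenicline's participants skew toward moderate smokers, which has a lower base rate.

No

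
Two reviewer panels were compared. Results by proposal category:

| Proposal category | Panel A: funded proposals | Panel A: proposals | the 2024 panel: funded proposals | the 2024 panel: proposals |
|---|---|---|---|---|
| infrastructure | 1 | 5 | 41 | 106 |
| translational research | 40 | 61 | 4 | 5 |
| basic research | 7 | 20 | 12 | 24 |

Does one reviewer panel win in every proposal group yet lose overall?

Infrastructure: Panel A 1/5 = 20.0%, the 2024 panel 41/106 = 38.7% → the 2024 panel
Translational research: Panel A 40/61 = 65.6%, the 2024 panel 4/5 = 80.0% → the 2024 panel
Basic research: Panel A 7/20 = 35.0%, the 2024 panel 12/24 = 50.0% → the 2024 panel
Overall: Panel A 48/86 = 55.8%, the 2024 panel 57/135 = 42.2% → Panel A
The 2024 panel wins each proposal group but Panel A wins overall — the comparison reverses. The 2024 panel's proposals skew toward infrastructure, which has a lower base rate.

Yes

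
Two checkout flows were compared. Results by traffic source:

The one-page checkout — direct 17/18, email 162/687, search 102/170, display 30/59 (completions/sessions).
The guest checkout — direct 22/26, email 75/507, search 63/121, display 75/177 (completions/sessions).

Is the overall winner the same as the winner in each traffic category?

Direct: the one-page checkout 17/18 = 94.4%, the guest checkout 22/26 = 84.6% → the one-page checkout
Email: the one-page checkout 162/687 = 23.6%, the guest checkout 75/507 = 14.8% → the one-page checkout
Search: the one-page checkout 102/170 = 60.0%, the guest checkout 63/121 = 52.1% → the one-page checkout
Display: the one-page checkout 30/59 = 50.8%, the guest checkout 75/177 = 42.4% → the one-page checkout
Overall: the one-page checkout 311/934 = 33.3%, the guest checkout 235/831 = 28.3% → the one-page checkout
The one-page checkout wins overall and in every traffic group — no reversal.

Yes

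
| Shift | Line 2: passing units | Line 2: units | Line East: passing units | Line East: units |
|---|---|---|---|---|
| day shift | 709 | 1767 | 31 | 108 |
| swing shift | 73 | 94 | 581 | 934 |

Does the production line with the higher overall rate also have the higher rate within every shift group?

No

Day shift: Line 2 709/1767 = 40.1%, Line East 31/108 = 28.7% → Line 2
Swing shift: Line 2 73/94 = 77.7%, Line East 581/934 = 62.2% → Line 2
Overall: Line 2 782/1861 = 42.0%, Line East 612/1042 = 58.7% → Line East
Line 2 wins each shift group but Line East wins overall — the comparison reverses. Line 2's units skew toward day shift, which has a lower base rate.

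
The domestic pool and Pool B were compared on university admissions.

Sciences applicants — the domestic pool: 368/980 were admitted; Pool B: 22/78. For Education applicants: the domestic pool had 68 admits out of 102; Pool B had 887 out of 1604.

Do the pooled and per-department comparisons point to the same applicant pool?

No

Sciences: the domestic pool 368/980 = 37.6%, Pool B 22/78 = 28.2% → the domestic pool
Education: the domestic pool 68/102 = 66.7%, Pool B 887/1604 = 55.3% → the domestic pool
Overall: the domestic pool 436/1082 = 40.3%, Pool B 909/1682 = 54.0% → Pool B
The domestic pool wins each department group but Pool B wins overall — the comparison reverses. The domestic pool's applicants skew toward Sciences, which has a lower base rate.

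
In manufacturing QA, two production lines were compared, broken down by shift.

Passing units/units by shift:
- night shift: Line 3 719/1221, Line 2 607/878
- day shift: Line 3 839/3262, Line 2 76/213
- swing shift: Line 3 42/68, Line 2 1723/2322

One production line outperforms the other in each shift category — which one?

Night shift: Line 3 719/1221 = 58.9%, Line 2 607/878 = 69.1% → Line 2
Day shift: Line 3 839/3262 = 25.7%, Line 2 76/213 = 35.7% → Line 2
Swing shift: Line 3 42/68 = 61.8%, Line 2 1723/2322 = 74.2% → Line 2
Line 2 has the higher rate in all 3 groups.

Line 2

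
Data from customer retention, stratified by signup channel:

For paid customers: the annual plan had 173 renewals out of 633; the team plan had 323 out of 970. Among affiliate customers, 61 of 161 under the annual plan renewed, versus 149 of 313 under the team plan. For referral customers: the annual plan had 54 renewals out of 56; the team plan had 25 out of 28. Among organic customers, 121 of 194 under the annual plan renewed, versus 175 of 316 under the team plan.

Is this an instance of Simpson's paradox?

Paid: the annual plan 173/633 = 27.3%, the team plan 323/970 = 33.3% → the team plan
Affiliate: the annual plan 61/161 = 37.9%, the team plan 149/313 = 47.6% → the team plan
Referral: the annual plan 54/56 = 96.4%, the team plan 25/28 = 89.3% → the annual plan
Organic: the annual plan 121/194 = 62.4%, the team plan 175/316 = 55.4% → the annual plan
Overall: the annual plan 409/1044 = 39.2%, the team plan 672/1627 = 41.3% → the team plan
Neither sweeps: the annual plan wins 2 of 4 groups, the team plan wins 2. The team plan wins overall but not every group — no Simpson reversal.

No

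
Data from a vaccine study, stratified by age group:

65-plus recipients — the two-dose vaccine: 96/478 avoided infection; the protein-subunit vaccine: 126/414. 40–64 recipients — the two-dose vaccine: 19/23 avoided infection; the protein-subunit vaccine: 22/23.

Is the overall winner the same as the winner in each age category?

Yes

65-plus: the two-dose vaccine 96/478 = 20.1%, the protein-subunit vaccine 126/414 = 30.4% → the protein-subunit vaccine
40–64: the two-dose vaccine 19/23 = 82.6%, the protein-subunit vaccine 22/23 = 95.7% → the protein-subunit vaccine
Overall: the two-dose vaccine 115/501 = 23.0%, the protein-subunit vaccine 148/437 = 33.9% → the protein-subunit vaccine
The protein-subunit vaccine wins overall and in every age group — no reversal.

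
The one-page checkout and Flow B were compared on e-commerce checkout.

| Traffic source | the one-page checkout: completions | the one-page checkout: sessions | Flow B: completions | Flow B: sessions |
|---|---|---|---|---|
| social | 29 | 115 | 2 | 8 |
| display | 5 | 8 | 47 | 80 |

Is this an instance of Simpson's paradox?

Social: the one-page checkout 29/115 = 25.2%, Flow B 2/8 = 25.0% → the one-page checkout
Display: the one-page checkout 5/8 = 62.5%, Flow B 47/80 = 58.8% → the one-page checkout
Overall: the one-page checkout 34/123 = 27.6%, Flow B 49/88 = 55.7% → Flow B
The one-page checkout wins each traffic group but Flow B wins overall — the comparison reverses. The one-page checkout's sessions skew toward social, which has a lower base rate.

Yes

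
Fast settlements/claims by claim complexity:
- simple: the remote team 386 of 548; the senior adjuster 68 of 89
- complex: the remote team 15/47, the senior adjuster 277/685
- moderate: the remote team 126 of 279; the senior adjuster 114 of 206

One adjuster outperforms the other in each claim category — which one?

Simple: the remote team 386/548 = 70.4%, the senior adjuster 68/89 = 76.4% → the senior adjuster
Complex: the remote team 15/47 = 31.9%, the senior adjuster 277/685 = 40.4% → the senior adjuster
Moderate: the remote team 126/279 = 45.2%, the senior adjuster 114/206 = 55.3% → the senior adjuster
The senior adjuster has the higher rate in all 3 groups.

the senior adjuster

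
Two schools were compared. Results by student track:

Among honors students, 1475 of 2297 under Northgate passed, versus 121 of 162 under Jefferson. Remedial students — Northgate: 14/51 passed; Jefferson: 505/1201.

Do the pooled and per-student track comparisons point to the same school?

Honors: Northgate 1475/2297 = 64.2%, Jefferson 121/162 = 74.7% → Jefferson
Remedial: Northgate 14/51 = 27.5%, Jefferson 505/1201 = 42.0% → Jefferson
Overall: Northgate 1489/2348 = 63.4%, Jefferson 626/1363 = 45.9% → Northgate
Jefferson wins each student group but Northgate wins overall — the comparison reverses. Jefferson's students skew toward remedial, which has a lower base rate.

No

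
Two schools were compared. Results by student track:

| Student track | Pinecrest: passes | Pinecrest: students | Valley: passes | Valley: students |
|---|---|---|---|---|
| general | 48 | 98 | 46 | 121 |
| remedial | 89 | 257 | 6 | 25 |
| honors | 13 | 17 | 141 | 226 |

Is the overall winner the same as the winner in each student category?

General: Pinecrest 48/98 = 49.0%, Valley 46/121 = 38.0% → Pinecrest
Remedial: Pinecrest 89/257 = 34.6%, Valley 6/25 = 24.0% → Pinecrest
Honors: Pinecrest 13/17 = 76.5%, Valley 141/226 = 62.4% → Pinecrest
Overall: Pinecrest 150/372 = 40.3%, Valley 193/372 = 51.9% → Valley
Pinecrest wins each student group but Valley wins overall — the comparison reverses. Pinecrest's students skew toward remedial, which has a lower base rate.

No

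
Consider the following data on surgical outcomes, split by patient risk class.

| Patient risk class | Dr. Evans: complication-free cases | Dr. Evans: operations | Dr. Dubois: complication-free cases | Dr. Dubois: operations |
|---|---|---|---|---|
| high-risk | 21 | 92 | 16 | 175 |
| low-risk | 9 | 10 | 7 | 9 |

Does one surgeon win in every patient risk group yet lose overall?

High-risk: Dr. Evans 21/92 = 22.8%, Dr. Dubois 16/175 = 9.1% → Dr. Evans
Low-risk: Dr. Evans 9/10 = 90.0%, Dr. Dubois 7/9 = 77.8% → Dr. Evans
Overall: Dr. Evans 30/102 = 29.4%, Dr. Dubois 23/184 = 12.5% → Dr. Evans
Dr. Evans wins overall and in every patient risk group — no reversal.

No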